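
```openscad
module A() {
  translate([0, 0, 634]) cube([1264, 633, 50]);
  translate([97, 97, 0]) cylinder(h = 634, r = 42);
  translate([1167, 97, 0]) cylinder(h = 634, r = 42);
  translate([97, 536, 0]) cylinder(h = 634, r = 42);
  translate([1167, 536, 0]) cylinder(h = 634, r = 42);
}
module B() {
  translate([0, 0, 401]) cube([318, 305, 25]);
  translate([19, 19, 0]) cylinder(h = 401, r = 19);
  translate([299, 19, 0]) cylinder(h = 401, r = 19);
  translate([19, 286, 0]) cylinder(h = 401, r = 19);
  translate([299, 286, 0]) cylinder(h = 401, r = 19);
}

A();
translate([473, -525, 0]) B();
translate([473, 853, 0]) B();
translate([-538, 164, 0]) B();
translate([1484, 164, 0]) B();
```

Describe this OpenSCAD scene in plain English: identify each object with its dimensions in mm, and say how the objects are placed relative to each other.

A is a table with a 1264×633 mm rectangular top, 50 mm thick, top surface at z = 684 mm, supported by four round legs of 84 mm diameter, each leg's bounding box inset 55 mm from the nearest pair of top edges, running from the floor.

B is a four-legged stool. The seat is 318×305 mm, 25 mm thick, top at z = 426 mm. It stands on four round legs, each 38 mm in diameter, from z = 0 to the seat underside, each leg's axis is inset half a diameter from the nearest pair of seat edges (so the leg's bounding box is flush with the corner).

Four stools sit around the table at the −y, +y, −x, +x sides.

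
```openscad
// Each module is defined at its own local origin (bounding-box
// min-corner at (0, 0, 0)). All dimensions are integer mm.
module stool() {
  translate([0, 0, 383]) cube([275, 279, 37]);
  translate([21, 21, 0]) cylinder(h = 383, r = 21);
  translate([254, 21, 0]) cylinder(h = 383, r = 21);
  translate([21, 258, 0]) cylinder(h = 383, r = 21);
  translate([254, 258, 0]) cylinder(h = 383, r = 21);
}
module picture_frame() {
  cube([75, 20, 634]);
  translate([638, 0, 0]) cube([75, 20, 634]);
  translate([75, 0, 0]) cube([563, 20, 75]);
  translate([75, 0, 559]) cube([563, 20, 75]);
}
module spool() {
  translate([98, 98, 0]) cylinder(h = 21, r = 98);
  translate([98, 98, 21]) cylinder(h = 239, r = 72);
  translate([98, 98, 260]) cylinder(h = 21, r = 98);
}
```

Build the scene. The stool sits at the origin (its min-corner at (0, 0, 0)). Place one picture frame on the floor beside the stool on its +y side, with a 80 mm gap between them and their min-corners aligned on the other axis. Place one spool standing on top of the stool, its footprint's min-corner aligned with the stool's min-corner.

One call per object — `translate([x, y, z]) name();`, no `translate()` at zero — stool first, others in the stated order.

stool();
translate([0, 359, 0]) picture_frame();
translate([0, 0, 420]) spool();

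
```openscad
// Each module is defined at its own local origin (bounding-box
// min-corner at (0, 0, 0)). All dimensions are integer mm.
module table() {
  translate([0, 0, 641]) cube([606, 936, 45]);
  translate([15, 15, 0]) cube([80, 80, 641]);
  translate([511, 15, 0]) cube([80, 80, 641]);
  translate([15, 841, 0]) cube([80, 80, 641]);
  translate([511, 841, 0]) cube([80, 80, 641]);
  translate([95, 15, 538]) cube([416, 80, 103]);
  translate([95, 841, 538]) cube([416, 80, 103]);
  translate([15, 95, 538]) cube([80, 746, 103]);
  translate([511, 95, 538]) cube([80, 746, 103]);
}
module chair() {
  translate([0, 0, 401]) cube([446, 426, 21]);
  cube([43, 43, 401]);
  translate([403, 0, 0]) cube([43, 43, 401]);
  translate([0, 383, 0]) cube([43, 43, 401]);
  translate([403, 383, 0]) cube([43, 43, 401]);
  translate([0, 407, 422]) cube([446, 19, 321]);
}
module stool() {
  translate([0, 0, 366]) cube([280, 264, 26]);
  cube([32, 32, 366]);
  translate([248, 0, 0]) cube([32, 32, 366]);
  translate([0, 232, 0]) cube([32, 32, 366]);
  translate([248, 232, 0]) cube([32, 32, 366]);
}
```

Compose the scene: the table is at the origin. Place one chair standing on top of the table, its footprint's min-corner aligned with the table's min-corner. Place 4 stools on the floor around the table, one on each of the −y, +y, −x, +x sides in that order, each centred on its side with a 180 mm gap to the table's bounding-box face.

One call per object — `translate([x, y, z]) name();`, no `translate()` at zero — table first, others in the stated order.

table();
translate([0, 0, 686]) chair();
translate([163, -444, 0]) stool();
translate([163, 1116, 0]) stool();
translate([-460, 336, 0]) stool();
translate([786, 336, 0]) stool();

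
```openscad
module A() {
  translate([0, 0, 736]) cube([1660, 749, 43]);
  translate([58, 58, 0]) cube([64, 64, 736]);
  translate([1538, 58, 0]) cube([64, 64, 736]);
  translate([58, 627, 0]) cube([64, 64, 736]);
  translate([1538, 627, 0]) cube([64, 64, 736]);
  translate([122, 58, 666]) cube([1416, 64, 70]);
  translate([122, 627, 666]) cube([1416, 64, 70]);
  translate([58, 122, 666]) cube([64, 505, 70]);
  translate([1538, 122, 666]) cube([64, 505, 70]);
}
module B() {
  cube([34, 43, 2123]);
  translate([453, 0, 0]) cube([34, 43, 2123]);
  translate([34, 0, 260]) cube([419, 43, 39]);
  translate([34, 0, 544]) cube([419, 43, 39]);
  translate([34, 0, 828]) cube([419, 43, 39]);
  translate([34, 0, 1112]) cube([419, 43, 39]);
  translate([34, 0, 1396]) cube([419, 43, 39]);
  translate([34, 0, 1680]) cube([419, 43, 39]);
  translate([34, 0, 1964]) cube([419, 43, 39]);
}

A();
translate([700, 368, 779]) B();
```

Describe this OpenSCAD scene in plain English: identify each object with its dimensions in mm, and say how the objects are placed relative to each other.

A is a table with a 1660×749 mm rectangular top, 43 mm thick, top surface at z = 779 mm, supported by four 64×64 mm square legs, each inset 58 mm from the nearest pair of top edges, running from the floor. Four apron rails, 64 mm thick and 70 mm tall, run between adjacent legs with their top edges flush with the underside of the top and their outer faces flush with the legs' outer faces.

B is a straight ladder. Two 34×43 mm vertical rails, 2123 mm tall, stand 487 mm apart (outside-to-outside) with their front faces coplanar on the −y side. 7 rungs, each 43 mm deep and 39 mm tall, span between the inner faces of the rails, front faces flush with the rails. The lowest rung's underside is at z = 260 mm and rungs are spaced 284 mm apart (underside to underside).

The ladder is on top of the table.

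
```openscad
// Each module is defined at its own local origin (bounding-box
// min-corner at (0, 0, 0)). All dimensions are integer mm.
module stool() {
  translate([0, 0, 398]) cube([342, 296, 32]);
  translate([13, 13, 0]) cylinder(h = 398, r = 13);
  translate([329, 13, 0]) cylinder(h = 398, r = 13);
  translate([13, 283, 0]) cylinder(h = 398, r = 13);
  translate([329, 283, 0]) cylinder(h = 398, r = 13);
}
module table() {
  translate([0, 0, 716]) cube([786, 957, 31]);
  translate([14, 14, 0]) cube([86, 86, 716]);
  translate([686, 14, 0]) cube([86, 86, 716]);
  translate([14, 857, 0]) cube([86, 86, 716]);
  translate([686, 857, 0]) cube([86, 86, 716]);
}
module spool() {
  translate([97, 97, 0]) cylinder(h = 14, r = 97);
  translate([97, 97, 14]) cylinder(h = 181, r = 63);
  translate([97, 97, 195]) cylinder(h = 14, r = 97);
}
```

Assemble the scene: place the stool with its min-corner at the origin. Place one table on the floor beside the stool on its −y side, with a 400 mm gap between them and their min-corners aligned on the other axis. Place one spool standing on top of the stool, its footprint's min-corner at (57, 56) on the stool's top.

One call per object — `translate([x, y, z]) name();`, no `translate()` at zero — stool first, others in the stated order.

stool();
translate([0, -1357, 0]) table();
translate([57, 56, 430]) spool();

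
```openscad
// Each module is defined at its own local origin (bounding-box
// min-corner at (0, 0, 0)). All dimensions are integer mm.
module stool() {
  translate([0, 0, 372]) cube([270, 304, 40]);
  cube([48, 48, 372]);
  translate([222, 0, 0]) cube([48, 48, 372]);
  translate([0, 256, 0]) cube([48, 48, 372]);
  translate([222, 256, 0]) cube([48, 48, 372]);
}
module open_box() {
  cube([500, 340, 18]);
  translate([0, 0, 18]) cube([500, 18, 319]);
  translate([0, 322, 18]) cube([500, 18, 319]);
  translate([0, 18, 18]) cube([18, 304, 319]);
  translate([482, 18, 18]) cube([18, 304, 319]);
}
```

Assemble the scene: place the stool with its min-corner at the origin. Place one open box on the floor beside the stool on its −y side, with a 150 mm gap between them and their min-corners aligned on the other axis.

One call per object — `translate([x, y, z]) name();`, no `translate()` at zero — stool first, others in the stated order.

stool();
translate([0, -490, 0]) open_box();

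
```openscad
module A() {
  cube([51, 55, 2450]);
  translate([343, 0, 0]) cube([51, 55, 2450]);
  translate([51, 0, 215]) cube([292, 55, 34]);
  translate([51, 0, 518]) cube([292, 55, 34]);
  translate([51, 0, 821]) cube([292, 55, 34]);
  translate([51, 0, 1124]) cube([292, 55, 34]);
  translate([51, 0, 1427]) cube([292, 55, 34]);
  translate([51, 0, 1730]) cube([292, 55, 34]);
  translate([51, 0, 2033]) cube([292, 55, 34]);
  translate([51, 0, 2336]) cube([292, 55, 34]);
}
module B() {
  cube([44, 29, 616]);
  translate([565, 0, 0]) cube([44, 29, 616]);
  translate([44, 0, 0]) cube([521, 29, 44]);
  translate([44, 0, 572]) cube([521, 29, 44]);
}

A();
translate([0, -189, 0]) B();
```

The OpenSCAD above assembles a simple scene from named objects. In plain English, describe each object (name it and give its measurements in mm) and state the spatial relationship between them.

A is a straight ladder. Two 51×55 mm vertical rails, 2450 mm tall, stand 394 mm apart (outside-to-outside) with their front faces coplanar on the −y side. 8 rungs, each 55 mm deep and 34 mm tall, span between the inner faces of the rails, front faces flush with the rails. The lowest rung's underside is at z = 215 mm and rungs are spaced 303 mm apart (underside to underside).

B is a rectangular picture frame lying in the x–z plane (depth along y). The opening is 521 mm wide (x) by 528 mm tall (z), surrounded by a border 44 mm wide on all four sides. The frame is 29 mm deep and is made of two full-height vertical stiles with two horizontal rails fitted between them.

The picture frame is on the floor beside the ladder on its −y side.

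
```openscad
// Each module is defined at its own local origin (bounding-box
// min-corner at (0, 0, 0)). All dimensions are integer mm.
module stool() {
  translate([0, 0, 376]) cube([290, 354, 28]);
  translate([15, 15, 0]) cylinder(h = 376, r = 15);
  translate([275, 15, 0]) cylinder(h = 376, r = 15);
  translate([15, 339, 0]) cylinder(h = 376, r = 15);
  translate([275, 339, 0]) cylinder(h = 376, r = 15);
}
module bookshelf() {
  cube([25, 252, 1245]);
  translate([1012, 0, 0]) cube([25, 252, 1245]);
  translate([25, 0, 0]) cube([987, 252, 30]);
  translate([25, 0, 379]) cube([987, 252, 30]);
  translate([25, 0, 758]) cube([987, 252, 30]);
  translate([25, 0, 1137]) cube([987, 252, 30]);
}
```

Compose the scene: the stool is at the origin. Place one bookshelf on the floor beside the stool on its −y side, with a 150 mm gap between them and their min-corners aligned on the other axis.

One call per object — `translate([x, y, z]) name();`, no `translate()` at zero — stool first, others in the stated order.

stool();
translate([0, -402, 0]) bookshelf();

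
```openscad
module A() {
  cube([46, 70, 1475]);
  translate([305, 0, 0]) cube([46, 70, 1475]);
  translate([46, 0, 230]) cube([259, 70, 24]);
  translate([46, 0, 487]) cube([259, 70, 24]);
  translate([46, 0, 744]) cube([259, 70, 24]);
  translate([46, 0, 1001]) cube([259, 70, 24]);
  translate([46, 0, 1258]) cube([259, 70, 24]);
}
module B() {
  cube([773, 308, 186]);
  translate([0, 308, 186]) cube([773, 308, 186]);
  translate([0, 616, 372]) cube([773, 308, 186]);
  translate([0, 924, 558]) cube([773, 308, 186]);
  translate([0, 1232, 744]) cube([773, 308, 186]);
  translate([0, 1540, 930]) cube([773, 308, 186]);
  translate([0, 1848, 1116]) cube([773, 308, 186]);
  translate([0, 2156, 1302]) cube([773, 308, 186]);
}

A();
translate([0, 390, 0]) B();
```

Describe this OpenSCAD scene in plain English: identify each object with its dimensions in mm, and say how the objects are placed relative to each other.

A is a wooden ladder with two side rails of 46×70 mm section and 1475 mm height, set 351 mm apart overall. Between them run 5 rectangular rungs (70 mm deep, 24 mm thick), front faces flush with the rails' −y face. The bottom of the first rung is 230 mm above the floor and each subsequent rung is 257 mm higher than the one below.

B is a straight staircase of 8 solid steps. Each step is 773 mm wide (x), 308 mm deep (y, the going) and 186 mm tall (the rise). The first step rests on the floor; each subsequent step sits one going further in +y and one rise higher in +z, directly behind and above the previous step with no overlap.

The staircase is on the floor beside the ladder on its +y side.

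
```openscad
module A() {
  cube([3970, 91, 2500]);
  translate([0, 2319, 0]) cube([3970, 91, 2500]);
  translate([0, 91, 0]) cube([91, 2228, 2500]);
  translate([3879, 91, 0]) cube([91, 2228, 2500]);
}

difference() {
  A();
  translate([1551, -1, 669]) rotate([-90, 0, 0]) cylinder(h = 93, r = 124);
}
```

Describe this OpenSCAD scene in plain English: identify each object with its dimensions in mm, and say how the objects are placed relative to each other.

A is a box-shaped house frame (walls only): outside footprint 3970×2410 mm, wall height 2500 mm, wall thickness 91 mm. The two y-facing walls run the full x-width; the two x-facing walls fit between the inner faces of the y-facing walls.

The house frame has a circular hole of radius 124 mm through its front wall, centred at (x = 1551, z = 669).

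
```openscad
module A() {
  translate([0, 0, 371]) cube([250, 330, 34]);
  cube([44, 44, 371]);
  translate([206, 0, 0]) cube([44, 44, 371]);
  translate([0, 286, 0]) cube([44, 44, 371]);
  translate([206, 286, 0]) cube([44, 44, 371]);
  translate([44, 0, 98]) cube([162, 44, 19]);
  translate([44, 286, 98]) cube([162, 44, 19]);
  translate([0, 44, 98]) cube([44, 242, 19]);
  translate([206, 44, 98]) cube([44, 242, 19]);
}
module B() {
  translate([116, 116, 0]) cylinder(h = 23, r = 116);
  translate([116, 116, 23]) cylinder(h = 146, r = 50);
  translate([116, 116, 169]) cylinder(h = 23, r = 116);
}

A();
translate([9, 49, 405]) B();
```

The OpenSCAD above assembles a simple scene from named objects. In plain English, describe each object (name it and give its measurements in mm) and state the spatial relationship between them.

A is a simple wooden stool: a rectangular seat 250 mm (x) by 330 mm (y), 34 mm thick, top face at z = 405 mm, on four square legs, each 44×44 mm in cross-section. The legs rest on z = 0, each flush with a corner of the seat. Four stretchers, 44 mm wide and 19 mm tall, connect adjacent legs with their undersides at z = 98 mm, each running between the inner faces of the legs it joins and aligned with the legs' outer faces on the other axis.

B is a spool: two coaxial disc flanges of radius 116 mm and thickness 23 mm, joined by a core cylinder of radius 50 mm and height 146 mm. The lower flange rests on z = 0 and the three cylinders share a vertical axis.

The spool is on top of the stool, centred.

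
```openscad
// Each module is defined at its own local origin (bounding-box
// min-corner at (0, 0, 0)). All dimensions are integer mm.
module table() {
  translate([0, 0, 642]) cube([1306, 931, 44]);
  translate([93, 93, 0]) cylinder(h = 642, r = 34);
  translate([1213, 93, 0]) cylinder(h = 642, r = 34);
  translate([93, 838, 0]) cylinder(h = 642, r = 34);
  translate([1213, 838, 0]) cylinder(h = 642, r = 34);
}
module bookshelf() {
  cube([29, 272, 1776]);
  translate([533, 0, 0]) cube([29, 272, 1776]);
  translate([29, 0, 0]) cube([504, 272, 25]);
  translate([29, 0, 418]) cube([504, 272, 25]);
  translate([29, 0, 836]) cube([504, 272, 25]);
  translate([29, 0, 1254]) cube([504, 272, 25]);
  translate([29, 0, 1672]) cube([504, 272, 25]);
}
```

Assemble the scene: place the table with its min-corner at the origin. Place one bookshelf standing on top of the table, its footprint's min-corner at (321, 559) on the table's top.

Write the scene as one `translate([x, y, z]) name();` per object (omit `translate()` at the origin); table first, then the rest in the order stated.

table();
translate([321, 559, 686]) bookshelf();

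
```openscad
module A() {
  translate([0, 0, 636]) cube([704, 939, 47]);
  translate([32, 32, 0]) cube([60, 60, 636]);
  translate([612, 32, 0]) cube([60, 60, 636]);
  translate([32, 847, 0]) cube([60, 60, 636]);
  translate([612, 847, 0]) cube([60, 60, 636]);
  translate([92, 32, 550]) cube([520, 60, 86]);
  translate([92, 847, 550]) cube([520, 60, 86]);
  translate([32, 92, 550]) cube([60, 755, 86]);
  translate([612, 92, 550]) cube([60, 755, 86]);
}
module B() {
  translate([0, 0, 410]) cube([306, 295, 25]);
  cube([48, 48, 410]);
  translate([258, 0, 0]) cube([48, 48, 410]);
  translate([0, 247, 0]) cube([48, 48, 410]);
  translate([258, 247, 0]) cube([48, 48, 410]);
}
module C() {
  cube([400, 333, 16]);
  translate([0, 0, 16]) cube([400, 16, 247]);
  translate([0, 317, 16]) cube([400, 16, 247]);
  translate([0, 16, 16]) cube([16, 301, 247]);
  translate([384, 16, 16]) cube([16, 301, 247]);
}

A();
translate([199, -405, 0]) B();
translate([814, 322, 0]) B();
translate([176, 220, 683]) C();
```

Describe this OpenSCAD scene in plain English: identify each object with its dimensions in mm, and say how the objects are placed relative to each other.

A is a table with a 704×939 mm rectangular top, 47 mm thick, top surface at z = 683 mm, supported by four 60×60 mm square legs, each inset 32 mm from the nearest pair of top edges, running from the floor. Four apron rails, 60 mm thick and 86 mm tall, run between adjacent legs with their top edges flush with the underside of the top and their outer faces flush with the legs' outer faces.

B is a four-legged stool. The seat is 306×295 mm, 25 mm thick, top at z = 435 mm. It stands on four square legs, each 48×48 mm in cross-section, from z = 0 to the seat underside, each flush with a corner of the seat.

C is an open-topped rectangular box: outside dimensions 400×333×263 mm, with a uniform wall and base thickness of 16 mm. The base is a full 400×333 slab on the floor; four walls sit on top of the base. The front and back walls (the −y and +y sides) span the full width; the two side walls fit between them.

Two stools sit around the table at the −y, +x sides. The open box is on top of the table.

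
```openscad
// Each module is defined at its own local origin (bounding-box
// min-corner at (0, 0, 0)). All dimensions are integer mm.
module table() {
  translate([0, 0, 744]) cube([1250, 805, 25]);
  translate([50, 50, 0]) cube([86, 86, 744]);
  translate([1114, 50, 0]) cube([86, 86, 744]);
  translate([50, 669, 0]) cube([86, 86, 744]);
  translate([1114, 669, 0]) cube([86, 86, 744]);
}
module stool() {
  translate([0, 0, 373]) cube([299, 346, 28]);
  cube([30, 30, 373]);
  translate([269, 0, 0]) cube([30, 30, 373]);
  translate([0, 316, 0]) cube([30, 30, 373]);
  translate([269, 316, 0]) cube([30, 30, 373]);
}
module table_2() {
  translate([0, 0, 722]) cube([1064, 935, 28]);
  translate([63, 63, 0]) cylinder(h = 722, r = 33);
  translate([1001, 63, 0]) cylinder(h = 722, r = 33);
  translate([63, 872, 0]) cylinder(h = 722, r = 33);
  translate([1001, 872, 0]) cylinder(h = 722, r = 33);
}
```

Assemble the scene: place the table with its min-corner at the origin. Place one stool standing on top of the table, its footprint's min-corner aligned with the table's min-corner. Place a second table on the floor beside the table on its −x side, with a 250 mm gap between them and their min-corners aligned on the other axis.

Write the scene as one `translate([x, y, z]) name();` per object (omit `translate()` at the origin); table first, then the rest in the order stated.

table();
translate([0, 0, 769]) stool();
translate([-1314, 0, 0]) table_2();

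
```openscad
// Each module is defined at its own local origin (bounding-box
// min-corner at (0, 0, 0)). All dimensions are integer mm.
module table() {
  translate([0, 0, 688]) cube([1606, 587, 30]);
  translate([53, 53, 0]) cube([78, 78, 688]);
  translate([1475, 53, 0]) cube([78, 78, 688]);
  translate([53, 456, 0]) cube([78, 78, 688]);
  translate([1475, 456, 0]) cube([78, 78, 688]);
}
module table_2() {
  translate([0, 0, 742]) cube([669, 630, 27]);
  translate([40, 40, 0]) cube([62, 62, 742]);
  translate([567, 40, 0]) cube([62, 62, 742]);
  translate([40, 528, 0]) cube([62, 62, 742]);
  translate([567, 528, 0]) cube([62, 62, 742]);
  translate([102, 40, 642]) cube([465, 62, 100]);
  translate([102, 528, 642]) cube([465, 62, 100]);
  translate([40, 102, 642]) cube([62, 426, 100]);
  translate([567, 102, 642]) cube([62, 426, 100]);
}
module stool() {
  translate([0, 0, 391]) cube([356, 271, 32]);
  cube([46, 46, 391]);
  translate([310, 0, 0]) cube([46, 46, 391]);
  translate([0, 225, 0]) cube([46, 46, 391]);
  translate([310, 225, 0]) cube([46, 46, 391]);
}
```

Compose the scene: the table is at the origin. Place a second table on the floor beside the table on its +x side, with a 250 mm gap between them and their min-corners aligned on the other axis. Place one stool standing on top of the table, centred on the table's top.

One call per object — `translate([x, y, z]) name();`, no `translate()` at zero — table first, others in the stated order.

table();
translate([1856, 0, 0]) table_2();
translate([625, 158, 718]) stool();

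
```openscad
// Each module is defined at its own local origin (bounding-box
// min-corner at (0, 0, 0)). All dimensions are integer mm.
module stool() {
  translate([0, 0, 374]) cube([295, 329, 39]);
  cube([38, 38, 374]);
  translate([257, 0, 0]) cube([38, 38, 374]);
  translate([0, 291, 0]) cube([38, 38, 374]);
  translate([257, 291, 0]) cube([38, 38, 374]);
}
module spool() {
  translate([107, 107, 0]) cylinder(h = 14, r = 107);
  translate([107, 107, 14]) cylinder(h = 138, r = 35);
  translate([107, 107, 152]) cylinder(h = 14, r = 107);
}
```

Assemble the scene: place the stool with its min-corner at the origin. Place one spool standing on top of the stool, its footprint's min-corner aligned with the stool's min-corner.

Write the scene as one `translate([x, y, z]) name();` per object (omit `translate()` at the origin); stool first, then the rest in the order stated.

stool();
translate([0, 0, 413]) spool();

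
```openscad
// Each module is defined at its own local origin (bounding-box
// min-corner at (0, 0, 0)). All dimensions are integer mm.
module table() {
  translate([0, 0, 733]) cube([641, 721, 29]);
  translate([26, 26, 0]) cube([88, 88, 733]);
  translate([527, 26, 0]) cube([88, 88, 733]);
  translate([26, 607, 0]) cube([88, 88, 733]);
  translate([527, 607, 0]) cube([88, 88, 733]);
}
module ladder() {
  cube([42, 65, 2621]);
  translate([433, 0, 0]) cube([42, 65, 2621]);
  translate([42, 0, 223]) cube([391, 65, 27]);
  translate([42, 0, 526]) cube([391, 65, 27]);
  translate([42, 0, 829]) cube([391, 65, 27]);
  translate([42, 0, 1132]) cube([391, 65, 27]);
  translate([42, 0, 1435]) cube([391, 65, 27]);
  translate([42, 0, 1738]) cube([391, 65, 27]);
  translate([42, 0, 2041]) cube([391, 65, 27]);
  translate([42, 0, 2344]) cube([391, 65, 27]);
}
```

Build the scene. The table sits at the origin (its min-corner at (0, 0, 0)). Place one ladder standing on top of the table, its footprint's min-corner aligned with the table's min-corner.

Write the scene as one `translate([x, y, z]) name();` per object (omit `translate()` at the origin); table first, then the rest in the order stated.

table();
translate([0, 0, 762]) ladder();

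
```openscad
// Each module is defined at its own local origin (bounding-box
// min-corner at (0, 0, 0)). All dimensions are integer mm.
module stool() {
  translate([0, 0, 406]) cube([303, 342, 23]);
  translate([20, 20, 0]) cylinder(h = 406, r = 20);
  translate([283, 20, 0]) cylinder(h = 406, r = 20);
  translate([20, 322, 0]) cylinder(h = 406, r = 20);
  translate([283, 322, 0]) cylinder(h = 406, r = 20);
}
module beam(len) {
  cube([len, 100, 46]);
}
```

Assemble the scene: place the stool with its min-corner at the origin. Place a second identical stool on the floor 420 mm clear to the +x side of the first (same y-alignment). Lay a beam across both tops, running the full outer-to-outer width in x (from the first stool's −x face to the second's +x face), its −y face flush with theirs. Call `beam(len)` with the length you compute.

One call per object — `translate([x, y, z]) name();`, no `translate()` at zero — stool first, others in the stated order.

stool();
translate([723, 0, 0]) stool();
translate([0, 0, 429]) beam(1026);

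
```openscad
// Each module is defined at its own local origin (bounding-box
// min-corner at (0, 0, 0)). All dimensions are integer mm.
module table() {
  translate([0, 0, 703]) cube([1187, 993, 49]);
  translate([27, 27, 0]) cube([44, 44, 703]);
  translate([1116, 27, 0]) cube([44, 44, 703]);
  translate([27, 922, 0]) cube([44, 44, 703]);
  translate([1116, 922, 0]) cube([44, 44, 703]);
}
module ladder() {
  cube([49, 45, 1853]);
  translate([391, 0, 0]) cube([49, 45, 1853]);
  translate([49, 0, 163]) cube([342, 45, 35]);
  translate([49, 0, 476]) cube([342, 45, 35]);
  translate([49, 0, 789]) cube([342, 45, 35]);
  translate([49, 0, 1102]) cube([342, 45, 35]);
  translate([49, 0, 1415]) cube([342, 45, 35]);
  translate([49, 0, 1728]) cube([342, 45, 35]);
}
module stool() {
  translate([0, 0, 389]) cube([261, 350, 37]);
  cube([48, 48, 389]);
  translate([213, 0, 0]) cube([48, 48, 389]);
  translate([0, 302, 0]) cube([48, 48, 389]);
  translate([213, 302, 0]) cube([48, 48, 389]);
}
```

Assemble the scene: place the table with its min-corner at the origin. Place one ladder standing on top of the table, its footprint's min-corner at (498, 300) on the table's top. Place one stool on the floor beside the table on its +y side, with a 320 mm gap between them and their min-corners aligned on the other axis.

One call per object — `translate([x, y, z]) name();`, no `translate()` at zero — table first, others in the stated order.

table();
translate([498, 300, 752]) ladder();
translate([0, 1313, 0]) stool();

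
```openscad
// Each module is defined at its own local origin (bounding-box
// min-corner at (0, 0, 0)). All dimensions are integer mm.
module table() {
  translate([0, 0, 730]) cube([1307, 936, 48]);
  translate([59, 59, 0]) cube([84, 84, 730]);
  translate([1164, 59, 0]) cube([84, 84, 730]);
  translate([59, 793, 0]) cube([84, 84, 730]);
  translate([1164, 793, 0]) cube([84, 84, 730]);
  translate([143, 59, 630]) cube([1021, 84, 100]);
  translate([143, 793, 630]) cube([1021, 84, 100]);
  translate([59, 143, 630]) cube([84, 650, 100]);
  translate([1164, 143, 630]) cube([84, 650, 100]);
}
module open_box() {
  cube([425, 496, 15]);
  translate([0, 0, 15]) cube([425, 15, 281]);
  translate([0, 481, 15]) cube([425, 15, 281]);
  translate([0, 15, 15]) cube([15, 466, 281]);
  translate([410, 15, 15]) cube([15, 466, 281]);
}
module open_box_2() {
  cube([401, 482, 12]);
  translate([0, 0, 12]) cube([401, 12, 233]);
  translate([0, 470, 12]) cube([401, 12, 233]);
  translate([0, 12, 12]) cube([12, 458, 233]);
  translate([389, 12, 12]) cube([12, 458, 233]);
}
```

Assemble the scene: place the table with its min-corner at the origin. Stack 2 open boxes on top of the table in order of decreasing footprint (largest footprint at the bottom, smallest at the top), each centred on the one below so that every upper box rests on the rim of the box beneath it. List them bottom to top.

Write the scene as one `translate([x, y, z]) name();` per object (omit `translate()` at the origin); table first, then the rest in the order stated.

table();
translate([441, 220, 778]) open_box();
translate([453, 227, 1074]) open_box_2();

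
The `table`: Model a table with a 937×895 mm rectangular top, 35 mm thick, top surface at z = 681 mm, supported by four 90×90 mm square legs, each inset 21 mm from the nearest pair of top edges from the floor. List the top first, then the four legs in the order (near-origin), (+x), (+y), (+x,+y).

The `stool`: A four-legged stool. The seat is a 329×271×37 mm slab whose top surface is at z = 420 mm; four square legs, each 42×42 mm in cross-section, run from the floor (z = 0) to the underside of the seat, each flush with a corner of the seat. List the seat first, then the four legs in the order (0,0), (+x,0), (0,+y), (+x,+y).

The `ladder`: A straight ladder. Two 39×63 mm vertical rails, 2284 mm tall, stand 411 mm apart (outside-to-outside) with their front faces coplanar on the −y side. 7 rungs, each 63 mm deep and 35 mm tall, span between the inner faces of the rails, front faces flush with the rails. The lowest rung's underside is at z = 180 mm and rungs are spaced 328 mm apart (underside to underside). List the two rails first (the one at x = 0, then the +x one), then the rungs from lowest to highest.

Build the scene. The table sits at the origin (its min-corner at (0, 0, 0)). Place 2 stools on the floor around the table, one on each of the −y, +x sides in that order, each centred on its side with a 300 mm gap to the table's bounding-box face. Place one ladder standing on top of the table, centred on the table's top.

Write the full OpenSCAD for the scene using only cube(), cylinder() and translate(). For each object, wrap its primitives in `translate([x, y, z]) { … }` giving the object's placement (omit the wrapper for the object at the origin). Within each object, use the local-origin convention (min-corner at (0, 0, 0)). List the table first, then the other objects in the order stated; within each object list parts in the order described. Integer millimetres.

translate([0, 0, 646]) cube([937, 895, 35]);
translate([21, 21, 0]) cube([90, 90, 646]);
translate([826, 21, 0]) cube([90, 90, 646]);
translate([21, 784, 0]) cube([90, 90, 646]);
translate([826, 784, 0]) cube([90, 90, 646]);
translate([304, -571, 0]) {
  translate([0, 0, 383]) cube([329, 271, 37]);
  cube([42, 42, 383]);
  translate([287, 0, 0]) cube([42, 42, 383]);
  translate([0, 229, 0]) cube([42, 42, 383]);
  translate([287, 229, 0]) cube([42, 42, 383]);
}
translate([1237, 312, 0]) {
  translate([0, 0, 383]) cube([329, 271, 37]);
  cube([42, 42, 383]);
  translate([287, 0, 0]) cube([42, 42, 383]);
  translate([0, 229, 0]) cube([42, 42, 383]);
  translate([287, 229, 0]) cube([42, 42, 383]);
}
translate([263, 416, 681]) {
  cube([39, 63, 2284]);
  translate([372, 0, 0]) cube([39, 63, 2284]);
  translate([39, 0, 180]) cube([333, 63, 35]);
  translate([39, 0, 508]) cube([333, 63, 35]);
  translate([39, 0, 836]) cube([333, 63, 35]);
  translate([39, 0, 1164]) cube([333, 63, 35]);
  translate([39, 0, 1492]) cube([333, 63, 35]);
  translate([39, 0, 1820]) cube([333, 63, 35]);
  translate([39, 0, 2148]) cube([333, 63, 35]);
}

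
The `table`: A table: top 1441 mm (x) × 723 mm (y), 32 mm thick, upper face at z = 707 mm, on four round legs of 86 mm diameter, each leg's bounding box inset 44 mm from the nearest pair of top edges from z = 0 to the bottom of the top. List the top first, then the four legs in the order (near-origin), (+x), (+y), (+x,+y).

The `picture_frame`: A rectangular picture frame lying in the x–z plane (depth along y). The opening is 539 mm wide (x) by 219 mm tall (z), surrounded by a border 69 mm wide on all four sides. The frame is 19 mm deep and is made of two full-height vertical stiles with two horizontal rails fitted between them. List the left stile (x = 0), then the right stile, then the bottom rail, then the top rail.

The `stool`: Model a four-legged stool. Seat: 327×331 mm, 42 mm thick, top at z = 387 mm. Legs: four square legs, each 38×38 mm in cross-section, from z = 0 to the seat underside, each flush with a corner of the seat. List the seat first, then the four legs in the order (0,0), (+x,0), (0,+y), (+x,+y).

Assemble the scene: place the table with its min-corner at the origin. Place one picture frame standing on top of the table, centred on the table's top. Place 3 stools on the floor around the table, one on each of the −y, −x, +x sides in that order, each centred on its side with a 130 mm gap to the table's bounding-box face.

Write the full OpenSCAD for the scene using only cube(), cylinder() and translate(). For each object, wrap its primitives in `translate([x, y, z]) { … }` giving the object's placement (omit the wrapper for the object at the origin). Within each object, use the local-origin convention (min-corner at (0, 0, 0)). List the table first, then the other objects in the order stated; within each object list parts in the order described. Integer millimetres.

translate([0, 0, 675]) cube([1441, 723, 32]);
translate([87, 87, 0]) cylinder(h = 675, r = 43);
translate([1354, 87, 0]) cylinder(h = 675, r = 43);
translate([87, 636, 0]) cylinder(h = 675, r = 43);
translate([1354, 636, 0]) cylinder(h = 675, r = 43);
translate([382, 352, 707]) {
  cube([69, 19, 357]);
  translate([608, 0, 0]) cube([69, 19, 357]);
  translate([69, 0, 0]) cube([539, 19, 69]);
  translate([69, 0, 288]) cube([539, 19, 69]);
}
translate([557, -461, 0]) {
  translate([0, 0, 345]) cube([327, 331, 42]);
  cube([38, 38, 345]);
  translate([289, 0, 0]) cube([38, 38, 345]);
  translate([0, 293, 0]) cube([38, 38, 345]);
  translate([289, 293, 0]) cube([38, 38, 345]);
}
translate([-457, 196, 0]) {
  translate([0, 0, 345]) cube([327, 331, 42]);
  cube([38, 38, 345]);
  translate([289, 0, 0]) cube([38, 38, 345]);
  translate([0, 293, 0]) cube([38, 38, 345]);
  translate([289, 293, 0]) cube([38, 38, 345]);
}
translate([1571, 196, 0]) {
  translate([0, 0, 345]) cube([327, 331, 42]);
  cube([38, 38, 345]);
  translate([289, 0, 0]) cube([38, 38, 345]);
  translate([0, 293, 0]) cube([38, 38, 345]);
  translate([289, 293, 0]) cube([38, 38, 345]);
}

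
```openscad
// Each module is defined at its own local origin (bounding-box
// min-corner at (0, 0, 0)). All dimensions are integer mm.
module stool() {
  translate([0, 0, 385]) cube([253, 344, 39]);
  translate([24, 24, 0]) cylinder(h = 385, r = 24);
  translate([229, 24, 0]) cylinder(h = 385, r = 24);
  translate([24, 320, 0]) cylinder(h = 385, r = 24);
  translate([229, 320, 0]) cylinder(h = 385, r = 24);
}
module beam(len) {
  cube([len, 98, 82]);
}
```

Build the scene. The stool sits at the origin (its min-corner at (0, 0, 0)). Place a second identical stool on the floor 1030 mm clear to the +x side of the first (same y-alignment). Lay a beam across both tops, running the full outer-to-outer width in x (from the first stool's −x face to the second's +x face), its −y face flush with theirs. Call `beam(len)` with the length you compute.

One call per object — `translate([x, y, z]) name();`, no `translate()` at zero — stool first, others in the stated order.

stool();
translate([1283, 0, 0]) stool();
translate([0, 0, 424]) beam(1536);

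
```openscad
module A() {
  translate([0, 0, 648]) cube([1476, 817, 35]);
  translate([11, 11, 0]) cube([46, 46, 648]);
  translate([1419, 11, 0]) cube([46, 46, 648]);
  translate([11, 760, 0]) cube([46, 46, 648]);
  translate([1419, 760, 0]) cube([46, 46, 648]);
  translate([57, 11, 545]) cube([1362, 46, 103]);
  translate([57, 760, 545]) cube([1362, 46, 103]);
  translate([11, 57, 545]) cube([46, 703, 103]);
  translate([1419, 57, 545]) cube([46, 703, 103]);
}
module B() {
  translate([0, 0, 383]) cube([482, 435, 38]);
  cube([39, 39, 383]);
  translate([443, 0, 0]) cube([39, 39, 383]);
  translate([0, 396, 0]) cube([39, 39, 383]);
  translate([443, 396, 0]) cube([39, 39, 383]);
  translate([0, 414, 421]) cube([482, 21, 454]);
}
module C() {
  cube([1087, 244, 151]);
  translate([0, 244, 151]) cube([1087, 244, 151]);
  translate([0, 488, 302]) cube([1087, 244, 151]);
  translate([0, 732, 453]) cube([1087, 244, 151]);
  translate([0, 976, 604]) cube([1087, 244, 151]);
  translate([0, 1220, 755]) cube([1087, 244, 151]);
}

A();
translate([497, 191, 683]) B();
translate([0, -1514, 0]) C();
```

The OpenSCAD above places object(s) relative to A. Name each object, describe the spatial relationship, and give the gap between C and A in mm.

A is a table. B is a chair. C is a staircase. The chair is on top of the table, centred. The staircase is on the floor beside the table on its −y side. The gap between the staircase and the table is 50 mm.

The staircase's nearest face is 50 mm from the table's −y face.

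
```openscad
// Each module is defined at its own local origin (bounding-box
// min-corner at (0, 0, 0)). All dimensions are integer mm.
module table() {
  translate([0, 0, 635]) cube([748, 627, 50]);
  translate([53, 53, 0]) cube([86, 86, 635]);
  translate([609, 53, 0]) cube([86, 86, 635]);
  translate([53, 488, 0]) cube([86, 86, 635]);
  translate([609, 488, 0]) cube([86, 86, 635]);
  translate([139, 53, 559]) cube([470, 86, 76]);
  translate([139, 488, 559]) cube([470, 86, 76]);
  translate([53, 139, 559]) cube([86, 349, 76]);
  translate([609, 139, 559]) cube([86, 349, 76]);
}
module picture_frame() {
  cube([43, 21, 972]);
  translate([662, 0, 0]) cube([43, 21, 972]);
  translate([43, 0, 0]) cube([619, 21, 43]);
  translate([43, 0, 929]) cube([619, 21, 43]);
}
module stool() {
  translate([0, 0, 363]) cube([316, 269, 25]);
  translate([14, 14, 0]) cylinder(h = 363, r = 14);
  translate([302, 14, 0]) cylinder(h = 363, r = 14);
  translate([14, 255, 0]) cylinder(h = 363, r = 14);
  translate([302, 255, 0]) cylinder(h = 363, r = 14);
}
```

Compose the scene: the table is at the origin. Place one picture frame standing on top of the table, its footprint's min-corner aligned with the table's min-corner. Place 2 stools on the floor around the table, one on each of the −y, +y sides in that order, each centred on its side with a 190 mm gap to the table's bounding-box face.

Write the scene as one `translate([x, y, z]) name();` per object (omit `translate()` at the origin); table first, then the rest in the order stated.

table();
translate([0, 0, 685]) picture_frame();
translate([216, -459, 0]) stool();
translate([216, 817, 0]) stool();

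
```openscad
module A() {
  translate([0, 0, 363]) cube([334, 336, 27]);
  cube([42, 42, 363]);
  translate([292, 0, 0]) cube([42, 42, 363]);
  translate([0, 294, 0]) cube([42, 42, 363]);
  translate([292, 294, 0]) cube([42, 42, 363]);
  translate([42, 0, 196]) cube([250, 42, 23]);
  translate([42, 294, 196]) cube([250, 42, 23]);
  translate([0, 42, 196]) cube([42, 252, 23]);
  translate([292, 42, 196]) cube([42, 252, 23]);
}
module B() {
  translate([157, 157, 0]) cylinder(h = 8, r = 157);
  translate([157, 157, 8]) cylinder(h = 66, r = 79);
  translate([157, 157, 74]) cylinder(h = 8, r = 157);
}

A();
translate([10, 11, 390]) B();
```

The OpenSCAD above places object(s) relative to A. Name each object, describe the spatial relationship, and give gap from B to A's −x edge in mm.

A is a stool. B is a spool. The spool is on top of the stool, centred. The gap from the spool to the stool's −x edge is 10 mm.

The spool's min-x is at 10; the stool's min-x is 0; gap = 10 mm.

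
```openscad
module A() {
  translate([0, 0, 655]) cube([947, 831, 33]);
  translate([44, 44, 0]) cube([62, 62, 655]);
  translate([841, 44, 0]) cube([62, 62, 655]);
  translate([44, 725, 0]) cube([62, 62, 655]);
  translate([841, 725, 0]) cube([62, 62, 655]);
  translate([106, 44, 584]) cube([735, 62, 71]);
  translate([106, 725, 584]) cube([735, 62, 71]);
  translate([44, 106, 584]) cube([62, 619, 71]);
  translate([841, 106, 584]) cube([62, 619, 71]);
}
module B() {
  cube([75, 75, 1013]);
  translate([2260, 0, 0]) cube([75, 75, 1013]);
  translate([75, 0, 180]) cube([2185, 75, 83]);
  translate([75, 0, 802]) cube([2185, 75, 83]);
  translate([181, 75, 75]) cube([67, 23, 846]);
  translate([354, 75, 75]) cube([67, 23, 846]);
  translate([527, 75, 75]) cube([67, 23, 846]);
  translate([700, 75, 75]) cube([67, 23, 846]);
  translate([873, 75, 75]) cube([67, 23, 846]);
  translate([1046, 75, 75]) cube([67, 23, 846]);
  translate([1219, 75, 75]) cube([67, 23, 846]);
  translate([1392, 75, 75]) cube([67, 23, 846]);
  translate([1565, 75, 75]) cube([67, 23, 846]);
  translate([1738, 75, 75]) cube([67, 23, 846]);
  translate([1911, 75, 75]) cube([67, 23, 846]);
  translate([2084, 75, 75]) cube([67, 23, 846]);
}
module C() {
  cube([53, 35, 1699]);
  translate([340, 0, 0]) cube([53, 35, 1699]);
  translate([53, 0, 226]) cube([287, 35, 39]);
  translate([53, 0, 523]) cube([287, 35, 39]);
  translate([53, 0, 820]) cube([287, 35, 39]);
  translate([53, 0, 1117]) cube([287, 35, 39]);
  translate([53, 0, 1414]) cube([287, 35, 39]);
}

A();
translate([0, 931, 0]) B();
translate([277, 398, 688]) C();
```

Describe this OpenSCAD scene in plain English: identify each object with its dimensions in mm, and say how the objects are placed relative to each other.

A is a table: top 947 mm (x) × 831 mm (y), 33 mm thick, upper face at z = 688 mm, on four 62×62 mm square legs, each inset 44 mm from the nearest pair of top edges, running from z = 0 to the bottom of the top. Four apron rails, 62 mm thick and 71 mm tall, run between adjacent legs with their top edges flush with the underside of the top and their outer faces flush with the legs' outer faces.

B is a fence section. Two 75×75 mm posts, 1013 mm tall, stand on the floor with a clear span of 2185 mm between their inner faces. Two horizontal rails of 75×83 mm section span the gap between the posts with their undersides at z = 180 mm and z = 802 mm, flush with the posts' −y face. 12 pickets, each 67 mm wide, 23 mm thick and 846 mm tall, are fixed to the +y face of the rails with their bottoms at z = 75 mm, evenly spaced across the span with equal gaps (rounded down to the nearest mm) at the −x end and between each pair — any rounding remainder accumulates at the +x end.

C is a straight ladder. Two 53×35 mm vertical rails, 1699 mm tall, stand 393 mm apart (outside-to-outside) with their front faces coplanar on the −y side. 5 rungs, each 35 mm deep and 39 mm tall, span between the inner faces of the rails, front faces flush with the rails. The lowest rung's underside is at z = 226 mm and rungs are spaced 297 mm apart (underside to underside).

The fence section is on the floor beside the table on its +y side. The ladder is on top of the table, centred.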